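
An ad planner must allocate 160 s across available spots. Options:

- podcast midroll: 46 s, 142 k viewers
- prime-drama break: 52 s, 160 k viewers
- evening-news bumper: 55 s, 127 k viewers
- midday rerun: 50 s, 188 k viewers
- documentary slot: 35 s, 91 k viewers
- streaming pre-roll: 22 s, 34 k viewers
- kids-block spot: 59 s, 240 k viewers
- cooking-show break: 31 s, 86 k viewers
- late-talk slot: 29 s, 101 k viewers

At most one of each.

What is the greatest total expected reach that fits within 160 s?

570

Taking the top-ratio spots first gives midday rerun + streaming pre-roll + kids-block spot + late-talk slot for 563 (160 s).
Dropping streaming pre-roll and late-talk slot frees 51 s; slotting in podcast midroll (46 s) lifts the total to 570 at 155 s.
Runner-up midday rerun + streaming pre-roll + kids-block spot + late-talk slot tops out at 563.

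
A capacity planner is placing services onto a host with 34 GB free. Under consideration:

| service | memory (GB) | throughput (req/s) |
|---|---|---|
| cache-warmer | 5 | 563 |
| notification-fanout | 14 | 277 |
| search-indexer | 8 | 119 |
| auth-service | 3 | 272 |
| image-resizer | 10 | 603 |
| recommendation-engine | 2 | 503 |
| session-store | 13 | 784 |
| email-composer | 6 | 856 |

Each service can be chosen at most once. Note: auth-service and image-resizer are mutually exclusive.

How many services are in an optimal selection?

5

Optimal total is 2978.
cache-warmer + auth-service + recommendation-engine + session-store + email-composer hits 2978 at 29 GB.
Any selection reaching 2978 contains exactly 5 services.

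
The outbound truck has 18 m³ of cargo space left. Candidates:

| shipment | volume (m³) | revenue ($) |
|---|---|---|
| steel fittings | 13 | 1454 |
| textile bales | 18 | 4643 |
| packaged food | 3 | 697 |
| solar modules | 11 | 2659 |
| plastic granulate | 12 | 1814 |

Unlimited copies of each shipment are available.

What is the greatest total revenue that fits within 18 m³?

By revenue per m³: textile bales 257.94, solar modules 241.73, packaged food 232.33, plastic granulate 151.17 lead.
Best packing: textile bales — 18 m³, 4643 total.

4643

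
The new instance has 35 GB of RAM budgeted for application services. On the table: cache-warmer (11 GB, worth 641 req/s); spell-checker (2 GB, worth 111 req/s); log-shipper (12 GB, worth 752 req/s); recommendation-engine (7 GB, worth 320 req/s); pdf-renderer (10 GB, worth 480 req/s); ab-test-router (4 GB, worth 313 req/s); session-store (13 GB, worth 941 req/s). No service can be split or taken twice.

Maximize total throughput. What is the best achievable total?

2215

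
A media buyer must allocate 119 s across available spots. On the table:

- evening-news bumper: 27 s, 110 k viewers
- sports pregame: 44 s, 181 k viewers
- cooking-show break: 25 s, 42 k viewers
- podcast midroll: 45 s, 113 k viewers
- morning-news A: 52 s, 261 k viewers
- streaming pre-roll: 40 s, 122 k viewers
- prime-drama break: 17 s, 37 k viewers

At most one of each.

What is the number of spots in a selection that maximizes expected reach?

Optimal total is 493.
For example evening-news bumper + morning-news A + streaming pre-roll achieves it, using 119 s.
Every optimal selection uses 3 spots.

3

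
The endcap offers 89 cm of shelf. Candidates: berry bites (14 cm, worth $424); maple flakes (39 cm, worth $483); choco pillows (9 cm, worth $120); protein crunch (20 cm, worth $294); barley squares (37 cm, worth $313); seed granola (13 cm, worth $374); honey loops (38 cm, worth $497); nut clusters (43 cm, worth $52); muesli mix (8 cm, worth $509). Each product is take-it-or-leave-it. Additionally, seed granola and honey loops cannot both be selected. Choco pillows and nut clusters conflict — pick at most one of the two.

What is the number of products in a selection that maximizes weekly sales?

Best achievable weekly sales is 1910.
berry bites + maple flakes + choco pillows + seed granola + muesli mix hits 1910 at 83 cm.
Any selection reaching 1910 contains exactly 5 products.

5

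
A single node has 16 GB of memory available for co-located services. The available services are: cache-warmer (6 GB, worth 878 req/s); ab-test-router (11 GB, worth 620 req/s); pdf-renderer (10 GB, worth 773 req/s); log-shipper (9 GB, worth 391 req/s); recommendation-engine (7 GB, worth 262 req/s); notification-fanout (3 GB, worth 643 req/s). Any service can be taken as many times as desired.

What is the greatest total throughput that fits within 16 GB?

3215

Taking 5×notification-fanout: 15 GB used, 3215 in throughput.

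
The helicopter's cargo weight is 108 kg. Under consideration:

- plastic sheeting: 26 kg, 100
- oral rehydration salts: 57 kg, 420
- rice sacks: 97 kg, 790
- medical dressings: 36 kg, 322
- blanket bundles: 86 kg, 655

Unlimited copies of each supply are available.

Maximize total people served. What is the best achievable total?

Ranking by ratio (people served/kg): medical dressings 8.94, rice sacks 8.14, blanket bundles 7.62.
Taking 3×medical dressings: 108 kg used, 966 in people served.

966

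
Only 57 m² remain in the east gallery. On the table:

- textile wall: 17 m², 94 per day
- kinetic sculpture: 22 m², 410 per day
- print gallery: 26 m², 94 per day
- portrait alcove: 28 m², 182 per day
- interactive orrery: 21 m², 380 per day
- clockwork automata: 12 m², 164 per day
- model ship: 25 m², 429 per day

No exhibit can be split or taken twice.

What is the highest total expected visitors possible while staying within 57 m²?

954

By expected visitors per m²: kinetic sculpture 18.64, interactive orrery 18.10, model ship 17.16, clockwork automata 13.67 lead.
The ratio ordering already packs tightly: kinetic sculpture + interactive orrery + clockwork automata, 55 m², 954.
Next best is kinetic sculpture + model ship at 839 (47 m²) — short by 115.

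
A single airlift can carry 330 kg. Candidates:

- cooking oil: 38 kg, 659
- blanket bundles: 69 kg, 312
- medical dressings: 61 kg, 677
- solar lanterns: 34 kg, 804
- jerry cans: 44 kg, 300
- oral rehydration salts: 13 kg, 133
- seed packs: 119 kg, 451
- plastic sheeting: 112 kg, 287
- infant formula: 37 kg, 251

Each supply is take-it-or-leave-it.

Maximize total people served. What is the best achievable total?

Density check — solar lanterns 23.65, cooking oil 17.34, medical dressings 11.10 are the best per kg.
Taking cooking oil + blanket bundles + medical dressings + solar lanterns + jerry cans + oral rehydration salts + infant formula: 296 kg used, 3136 in people served.

3136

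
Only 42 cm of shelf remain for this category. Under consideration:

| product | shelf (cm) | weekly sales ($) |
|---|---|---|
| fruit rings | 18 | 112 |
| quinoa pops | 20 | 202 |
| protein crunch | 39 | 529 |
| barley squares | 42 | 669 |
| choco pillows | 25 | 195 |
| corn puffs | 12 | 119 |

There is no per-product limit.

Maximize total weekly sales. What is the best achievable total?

Ranking by ratio (weekly sales/cm): barley squares 15.93, protein crunch 13.56, quinoa pops 10.10, corn puffs 9.92.
Barley squares uses 42 of the 42 cm and totals 669.
Every other selection either busts 42 cm or fails to beat 669.

669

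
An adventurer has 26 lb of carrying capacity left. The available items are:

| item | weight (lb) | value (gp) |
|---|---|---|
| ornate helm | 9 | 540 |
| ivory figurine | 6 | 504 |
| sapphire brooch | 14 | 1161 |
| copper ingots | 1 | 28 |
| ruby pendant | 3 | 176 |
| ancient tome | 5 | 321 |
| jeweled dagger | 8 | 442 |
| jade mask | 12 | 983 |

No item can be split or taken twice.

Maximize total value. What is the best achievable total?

A density-first pass picks ivory figurine + sapphire brooch + copper ingots + ancient tome — 2014 at 26 lb.
Dropping ivory figurine and copper ingots and ancient tome frees 12 lb; slotting in jade mask (12 lb) lifts the total to 2144 at 26 lb.
The closest alternative, ivory figurine + sapphire brooch + copper ingots + ancient tome, reaches only 2014.

2144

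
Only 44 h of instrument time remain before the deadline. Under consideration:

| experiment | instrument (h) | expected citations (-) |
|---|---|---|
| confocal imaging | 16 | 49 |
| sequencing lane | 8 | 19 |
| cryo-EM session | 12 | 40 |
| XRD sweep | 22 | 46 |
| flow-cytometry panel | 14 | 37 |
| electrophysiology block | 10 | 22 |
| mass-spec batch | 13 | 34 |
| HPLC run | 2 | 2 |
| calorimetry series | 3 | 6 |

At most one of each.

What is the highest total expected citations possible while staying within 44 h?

Greedy by ratio would take confocal imaging + cryo-EM session + flow-cytometry panel + HPLC run: 44 h used, total 128.
The 16 h tied up in flow-cytometry panel and HPLC run is better spent on mass-spec batch + calorimetry series — total rises to 129 (44 h).

129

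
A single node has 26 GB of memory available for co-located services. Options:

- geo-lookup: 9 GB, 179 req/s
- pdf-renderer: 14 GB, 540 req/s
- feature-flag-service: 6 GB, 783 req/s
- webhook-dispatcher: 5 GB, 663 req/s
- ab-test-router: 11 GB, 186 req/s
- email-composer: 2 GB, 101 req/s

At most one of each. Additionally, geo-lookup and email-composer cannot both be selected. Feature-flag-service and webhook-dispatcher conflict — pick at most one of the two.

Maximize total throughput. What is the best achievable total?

1424

Density check — webhook-dispatcher 132.60, feature-flag-service 130.50, email-composer 50.50, pdf-renderer 38.57 are the best per GB.
Best packing: pdf-renderer + feature-flag-service + email-composer — 22 GB, 1424 total.
Runner-up pdf-renderer + feature-flag-service tops out at 1323.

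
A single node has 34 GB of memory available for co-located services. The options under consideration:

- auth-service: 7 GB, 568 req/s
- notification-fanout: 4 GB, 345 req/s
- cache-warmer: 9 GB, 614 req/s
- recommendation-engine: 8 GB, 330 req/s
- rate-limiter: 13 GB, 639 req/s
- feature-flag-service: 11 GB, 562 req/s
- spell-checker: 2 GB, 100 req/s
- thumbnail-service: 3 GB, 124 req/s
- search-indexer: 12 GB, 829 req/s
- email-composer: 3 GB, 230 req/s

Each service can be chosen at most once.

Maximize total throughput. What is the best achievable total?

2456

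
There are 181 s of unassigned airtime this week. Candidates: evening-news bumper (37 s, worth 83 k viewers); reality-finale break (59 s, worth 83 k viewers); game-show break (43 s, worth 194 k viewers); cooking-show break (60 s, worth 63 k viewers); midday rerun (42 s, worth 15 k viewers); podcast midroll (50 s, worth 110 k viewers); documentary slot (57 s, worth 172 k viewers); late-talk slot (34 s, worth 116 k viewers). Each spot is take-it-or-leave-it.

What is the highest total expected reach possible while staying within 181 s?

Evening-news bumper + game-show break + documentary slot + late-talk slot uses 171 of the 181 s and totals 565.
An exhaustive check of the 256 subsets confirms 565.

565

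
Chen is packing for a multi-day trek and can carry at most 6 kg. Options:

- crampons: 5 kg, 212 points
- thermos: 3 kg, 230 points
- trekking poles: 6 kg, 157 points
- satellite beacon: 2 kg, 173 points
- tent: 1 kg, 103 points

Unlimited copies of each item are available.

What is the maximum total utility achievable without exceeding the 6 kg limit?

618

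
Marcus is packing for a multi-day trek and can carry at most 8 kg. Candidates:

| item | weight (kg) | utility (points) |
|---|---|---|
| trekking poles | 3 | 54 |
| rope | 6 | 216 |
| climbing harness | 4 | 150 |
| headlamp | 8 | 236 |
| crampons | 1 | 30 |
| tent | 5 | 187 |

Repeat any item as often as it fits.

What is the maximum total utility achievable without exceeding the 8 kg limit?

300

The ratio ordering already packs tightly: 2×climbing harness, 8 kg, 300.
No other feasible combination exceeds 300.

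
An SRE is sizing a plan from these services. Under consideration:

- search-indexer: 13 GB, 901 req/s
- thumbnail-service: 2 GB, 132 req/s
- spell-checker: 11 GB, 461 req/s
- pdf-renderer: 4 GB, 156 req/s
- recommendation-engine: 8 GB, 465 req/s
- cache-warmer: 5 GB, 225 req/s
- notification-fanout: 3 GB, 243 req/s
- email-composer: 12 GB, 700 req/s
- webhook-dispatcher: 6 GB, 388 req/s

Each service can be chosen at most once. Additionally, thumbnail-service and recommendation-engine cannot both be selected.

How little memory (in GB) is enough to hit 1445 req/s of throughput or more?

22

Look for the lowest-memory combination reaching 1445.
Taking search-indexer + notification-fanout + webhook-dispatcher gives 1532 (≥ 1445) for 22 GB.
Below 22 GB the best achievable stays under 1445.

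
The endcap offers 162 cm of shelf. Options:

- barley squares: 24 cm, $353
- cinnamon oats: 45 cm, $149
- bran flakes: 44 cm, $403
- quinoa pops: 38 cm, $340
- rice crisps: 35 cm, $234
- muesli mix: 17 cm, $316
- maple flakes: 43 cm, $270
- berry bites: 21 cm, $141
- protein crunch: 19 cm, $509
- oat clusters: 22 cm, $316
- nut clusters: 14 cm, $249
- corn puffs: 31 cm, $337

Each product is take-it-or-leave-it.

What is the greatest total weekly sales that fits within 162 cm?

2314

Density check — protein crunch 26.79, muesli mix 18.59, nut clusters 17.79 are the best per cm.
A density-first pass picks barley squares + muesli mix + berry bites + protein crunch + oat clusters + nut clusters + corn puffs — 2221 at 148 cm.
Dropping berry bites frees 21 cm; slotting in rice crisps (35 cm) lifts the total to 2314 at 162 cm.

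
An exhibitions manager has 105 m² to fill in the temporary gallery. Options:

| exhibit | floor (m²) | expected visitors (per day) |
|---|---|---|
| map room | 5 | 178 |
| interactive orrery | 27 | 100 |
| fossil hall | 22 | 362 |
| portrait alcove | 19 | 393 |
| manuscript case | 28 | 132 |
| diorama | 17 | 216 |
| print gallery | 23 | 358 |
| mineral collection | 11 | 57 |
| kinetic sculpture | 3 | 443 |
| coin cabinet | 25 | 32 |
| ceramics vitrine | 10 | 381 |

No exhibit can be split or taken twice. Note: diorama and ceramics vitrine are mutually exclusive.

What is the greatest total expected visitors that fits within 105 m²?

Taking map room + fossil hall + portrait alcove + print gallery + mineral collection + kinetic sculpture + ceramics vitrine: 93 m² used, 2172 in expected visitors.
Every other selection either busts 105 m² or breaks a pairing rule or fails to beat 2172.

2172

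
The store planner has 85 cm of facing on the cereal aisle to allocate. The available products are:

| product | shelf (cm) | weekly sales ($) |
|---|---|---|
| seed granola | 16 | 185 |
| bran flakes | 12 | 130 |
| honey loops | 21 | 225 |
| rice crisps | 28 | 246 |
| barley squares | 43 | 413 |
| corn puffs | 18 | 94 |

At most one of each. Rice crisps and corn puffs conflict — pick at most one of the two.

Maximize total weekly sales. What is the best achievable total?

823

A density-first pass picks seed granola + bran flakes + honey loops + rice crisps — 786 at 77 cm.
Replace bran flakes and rice crisps with barley squares: the trade gains 37 net, giving 823 at 80 cm.
Nothing else feasible within 85 cm beats 823.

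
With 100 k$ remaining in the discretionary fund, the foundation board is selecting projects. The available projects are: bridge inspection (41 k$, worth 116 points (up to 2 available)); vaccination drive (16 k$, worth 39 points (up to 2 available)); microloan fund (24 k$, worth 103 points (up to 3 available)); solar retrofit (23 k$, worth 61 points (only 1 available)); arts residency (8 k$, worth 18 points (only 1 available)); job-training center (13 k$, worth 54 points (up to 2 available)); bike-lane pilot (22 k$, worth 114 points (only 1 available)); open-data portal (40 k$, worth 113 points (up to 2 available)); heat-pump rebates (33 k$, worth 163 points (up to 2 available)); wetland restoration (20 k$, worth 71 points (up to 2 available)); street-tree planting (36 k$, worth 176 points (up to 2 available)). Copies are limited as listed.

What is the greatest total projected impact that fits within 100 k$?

471

Filling by ratio: arts residency + bike-lane pilot + 2×heat-pump rebates for 458, with 4 k$ left unused.
The 33 k$ tied up in heat-pump rebates is better spent on street-tree planting — total rises to 471 (99 k$).
No other feasible combination exceeds 471.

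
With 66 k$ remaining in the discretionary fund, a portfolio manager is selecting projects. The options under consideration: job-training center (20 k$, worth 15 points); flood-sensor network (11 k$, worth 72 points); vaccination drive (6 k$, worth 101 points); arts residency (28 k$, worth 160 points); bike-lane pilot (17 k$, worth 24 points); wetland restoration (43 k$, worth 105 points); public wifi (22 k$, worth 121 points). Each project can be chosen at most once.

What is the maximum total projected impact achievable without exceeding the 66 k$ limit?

382

Greedy by ratio would take flood-sensor network + vaccination drive + arts residency + bike-lane pilot: 62 k$ used, total 357.
The 28 k$ tied up in flood-sensor network and bike-lane pilot is better spent on public wifi — total rises to 382 (56 k$).
No other feasible combination exceeds 382.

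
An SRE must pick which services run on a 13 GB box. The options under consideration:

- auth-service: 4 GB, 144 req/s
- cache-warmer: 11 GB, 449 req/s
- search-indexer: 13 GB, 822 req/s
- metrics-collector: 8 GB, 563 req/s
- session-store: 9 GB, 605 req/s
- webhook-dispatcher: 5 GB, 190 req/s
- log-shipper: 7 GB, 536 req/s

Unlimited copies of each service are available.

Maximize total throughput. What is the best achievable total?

Filling by ratio: webhook-dispatcher + log-shipper for 726, with 1 GB left unused.
Replace webhook-dispatcher and log-shipper with search-indexer: the trade gains 96 net, giving 822 at 13 GB.
No other feasible combination exceeds 822.

822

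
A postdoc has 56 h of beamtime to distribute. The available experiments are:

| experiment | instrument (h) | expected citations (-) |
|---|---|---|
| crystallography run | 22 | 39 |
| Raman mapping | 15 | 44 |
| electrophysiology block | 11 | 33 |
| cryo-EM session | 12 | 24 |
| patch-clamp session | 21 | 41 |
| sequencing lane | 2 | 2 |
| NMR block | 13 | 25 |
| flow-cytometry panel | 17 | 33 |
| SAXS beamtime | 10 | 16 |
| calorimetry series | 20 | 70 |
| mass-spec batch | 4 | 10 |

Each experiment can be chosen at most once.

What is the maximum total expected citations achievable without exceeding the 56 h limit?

Ranking by ratio (expected citations/h): calorimetry series 3.50, electrophysiology block 3.00, Raman mapping 2.93, mass-spec batch 2.50.
Taking the top-ratio experiments first gives Raman mapping + electrophysiology block + sequencing lane + calorimetry series + mass-spec batch for 159 (52 h).
Dropping sequencing lane and mass-spec batch frees 6 h; slotting in SAXS beamtime (10 h) lifts the total to 163 at 56 h.
The closest alternative, Raman mapping + electrophysiology block + sequencing lane + calorimetry series + mass-spec batch, reaches only 159.

163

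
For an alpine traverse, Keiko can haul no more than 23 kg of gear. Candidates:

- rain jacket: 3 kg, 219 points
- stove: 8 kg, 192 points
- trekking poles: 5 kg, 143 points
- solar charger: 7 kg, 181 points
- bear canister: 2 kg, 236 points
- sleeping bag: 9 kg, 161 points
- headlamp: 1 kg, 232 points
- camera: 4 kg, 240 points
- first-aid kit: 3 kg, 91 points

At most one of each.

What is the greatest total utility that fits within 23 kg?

Density check — headlamp 232.00, bear canister 118.00, rain jacket 73.00, camera 60.00 are the best per kg.
The ratio heuristic lands on rain jacket + trekking poles + bear canister + headlamp + camera + first-aid kit (1161) but leaves 5 kg idle.
Dropping first-aid kit frees 3 kg; slotting in stove (8 kg) lifts the total to 1262 at 23 kg.

1262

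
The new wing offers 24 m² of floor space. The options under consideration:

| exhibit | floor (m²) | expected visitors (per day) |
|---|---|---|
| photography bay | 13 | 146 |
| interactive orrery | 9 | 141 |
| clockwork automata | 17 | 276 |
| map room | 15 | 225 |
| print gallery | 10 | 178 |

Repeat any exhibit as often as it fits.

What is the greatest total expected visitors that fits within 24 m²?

366

Taking the top-ratio exhibits first gives 2×print gallery for 356 (20 m²).
Dropping 2×print gallery frees 20 m²; slotting in interactive orrery + map room (24 m²) lifts the total to 366 at 24 m².
Nothing else within 24 m² beats 366.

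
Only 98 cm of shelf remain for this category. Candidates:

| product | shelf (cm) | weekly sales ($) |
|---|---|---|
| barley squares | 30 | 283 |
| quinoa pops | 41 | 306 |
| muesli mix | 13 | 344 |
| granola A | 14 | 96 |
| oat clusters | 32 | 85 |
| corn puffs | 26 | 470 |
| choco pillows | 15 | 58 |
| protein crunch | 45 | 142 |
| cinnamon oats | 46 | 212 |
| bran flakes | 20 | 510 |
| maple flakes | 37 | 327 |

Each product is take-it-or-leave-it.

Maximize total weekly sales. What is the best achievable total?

Ranking by ratio (weekly sales/cm): muesli mix 26.46, bran flakes 25.50, corn puffs 18.08, barley squares 9.43.
The ratio heuristic lands on barley squares + muesli mix + corn puffs + bran flakes (1607) but leaves 9 cm idle.
Dropping barley squares frees 30 cm; slotting in maple flakes (37 cm) lifts the total to 1651 at 96 cm.
Every other selection either busts 98 cm or fails to beat 1651.

1651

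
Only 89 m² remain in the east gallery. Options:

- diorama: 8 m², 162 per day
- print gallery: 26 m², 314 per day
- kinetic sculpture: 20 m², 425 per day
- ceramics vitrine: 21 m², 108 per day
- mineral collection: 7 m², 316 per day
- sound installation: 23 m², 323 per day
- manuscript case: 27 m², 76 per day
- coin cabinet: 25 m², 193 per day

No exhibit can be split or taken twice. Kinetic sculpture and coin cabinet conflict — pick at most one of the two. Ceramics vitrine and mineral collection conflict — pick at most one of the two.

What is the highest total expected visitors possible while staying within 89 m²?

Best packing: diorama + print gallery + kinetic sculpture + mineral collection + sound installation — 84 m², 1540 total.

1540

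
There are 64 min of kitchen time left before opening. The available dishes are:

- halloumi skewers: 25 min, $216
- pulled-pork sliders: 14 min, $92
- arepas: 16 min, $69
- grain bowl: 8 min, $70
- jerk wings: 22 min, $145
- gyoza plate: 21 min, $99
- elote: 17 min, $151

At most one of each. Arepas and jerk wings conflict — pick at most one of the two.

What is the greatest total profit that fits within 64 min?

Best packing: halloumi skewers + pulled-pork sliders + grain bowl + elote — 64 min, 529 total.
Nothing else feasible within 64 min beats 529.

529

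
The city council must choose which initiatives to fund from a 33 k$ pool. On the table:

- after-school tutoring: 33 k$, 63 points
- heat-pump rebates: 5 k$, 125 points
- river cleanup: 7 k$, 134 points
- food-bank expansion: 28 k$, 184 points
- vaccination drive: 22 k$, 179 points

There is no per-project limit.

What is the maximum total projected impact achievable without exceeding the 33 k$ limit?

759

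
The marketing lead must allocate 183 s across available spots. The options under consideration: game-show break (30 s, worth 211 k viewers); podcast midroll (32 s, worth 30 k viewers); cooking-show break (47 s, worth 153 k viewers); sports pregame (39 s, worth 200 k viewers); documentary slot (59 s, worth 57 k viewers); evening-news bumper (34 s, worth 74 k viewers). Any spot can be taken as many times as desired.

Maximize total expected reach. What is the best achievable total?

1266

Taking 6×game-show break: 180 s used, 1266 in expected reach.
No other feasible combination exceeds 1266.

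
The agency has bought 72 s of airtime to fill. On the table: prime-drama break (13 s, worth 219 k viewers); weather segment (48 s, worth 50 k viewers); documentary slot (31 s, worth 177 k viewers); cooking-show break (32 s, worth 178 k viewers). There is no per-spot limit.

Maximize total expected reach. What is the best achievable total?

1095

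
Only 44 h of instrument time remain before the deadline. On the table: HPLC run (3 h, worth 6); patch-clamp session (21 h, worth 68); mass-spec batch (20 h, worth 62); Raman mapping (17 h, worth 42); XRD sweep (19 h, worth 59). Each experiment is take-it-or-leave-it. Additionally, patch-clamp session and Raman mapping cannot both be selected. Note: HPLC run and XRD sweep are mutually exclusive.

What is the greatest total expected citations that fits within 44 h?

136

Taking HPLC run + patch-clamp session + mass-spec batch: 44 h used, 136 in expected citations.
Runner-up patch-clamp session + mass-spec batch tops out at 130.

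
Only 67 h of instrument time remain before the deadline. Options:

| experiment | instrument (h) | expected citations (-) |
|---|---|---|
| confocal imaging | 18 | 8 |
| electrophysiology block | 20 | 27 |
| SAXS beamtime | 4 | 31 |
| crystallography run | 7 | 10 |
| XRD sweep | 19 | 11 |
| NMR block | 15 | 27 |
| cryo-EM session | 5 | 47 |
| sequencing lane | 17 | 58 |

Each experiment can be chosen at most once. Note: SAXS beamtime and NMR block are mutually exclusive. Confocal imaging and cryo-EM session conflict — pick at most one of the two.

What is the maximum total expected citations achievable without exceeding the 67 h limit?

174

By expected citations per h: cryo-EM session 9.40, SAXS beamtime 7.75, sequencing lane 3.41 lead.
Best packing: electrophysiology block + SAXS beamtime + XRD sweep + cryo-EM session + sequencing lane — 65 h, 174 total.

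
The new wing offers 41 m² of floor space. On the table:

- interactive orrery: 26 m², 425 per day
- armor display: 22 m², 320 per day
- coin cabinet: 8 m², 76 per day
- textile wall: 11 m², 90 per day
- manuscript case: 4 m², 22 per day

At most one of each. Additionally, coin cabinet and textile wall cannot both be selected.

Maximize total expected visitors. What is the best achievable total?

537

Ranking by ratio (expected visitors/m²): interactive orrery 16.35, armor display 14.55, coin cabinet 9.50.
The ratio heuristic lands on interactive orrery + coin cabinet + manuscript case (523) but leaves 3 m² idle.
Replace coin cabinet with textile wall: the trade gains 14 net, giving 537 at 41 m².
Runner-up interactive orrery + coin cabinet + manuscript case tops out at 523.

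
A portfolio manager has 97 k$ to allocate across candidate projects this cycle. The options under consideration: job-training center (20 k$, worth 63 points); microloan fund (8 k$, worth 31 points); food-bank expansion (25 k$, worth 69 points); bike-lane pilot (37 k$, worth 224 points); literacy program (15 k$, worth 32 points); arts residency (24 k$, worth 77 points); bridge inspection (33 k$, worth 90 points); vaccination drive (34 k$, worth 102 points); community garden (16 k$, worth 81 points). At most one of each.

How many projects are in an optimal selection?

4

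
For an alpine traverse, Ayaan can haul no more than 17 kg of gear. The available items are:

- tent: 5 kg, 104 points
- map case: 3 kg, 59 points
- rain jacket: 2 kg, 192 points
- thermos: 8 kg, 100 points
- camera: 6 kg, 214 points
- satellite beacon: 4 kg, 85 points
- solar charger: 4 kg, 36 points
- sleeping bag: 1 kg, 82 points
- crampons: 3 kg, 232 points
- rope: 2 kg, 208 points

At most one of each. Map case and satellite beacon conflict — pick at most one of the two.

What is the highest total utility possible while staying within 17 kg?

987

Density check — rope 104.00, rain jacket 96.00, sleeping bag 82.00, crampons 77.33 are the best per kg.
Map case + rain jacket + camera + sleeping bag + crampons + rope uses 17 of the 17 kg and totals 987.
Every other selection either busts 17 kg or breaks a pairing rule or fails to beat 987.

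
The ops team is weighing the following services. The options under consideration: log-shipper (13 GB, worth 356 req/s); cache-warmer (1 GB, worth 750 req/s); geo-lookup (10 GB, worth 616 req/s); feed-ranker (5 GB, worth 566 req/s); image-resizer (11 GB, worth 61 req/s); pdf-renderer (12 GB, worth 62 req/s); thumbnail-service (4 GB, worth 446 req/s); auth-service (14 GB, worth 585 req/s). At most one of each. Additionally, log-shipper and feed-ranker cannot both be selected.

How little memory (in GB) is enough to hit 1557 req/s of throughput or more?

Look for the lowest-memory combination reaching 1557.
cache-warmer + feed-ranker + thumbnail-service reaches 1762 using 10 GB.
Below 10 GB the best achievable stays under 1557.

10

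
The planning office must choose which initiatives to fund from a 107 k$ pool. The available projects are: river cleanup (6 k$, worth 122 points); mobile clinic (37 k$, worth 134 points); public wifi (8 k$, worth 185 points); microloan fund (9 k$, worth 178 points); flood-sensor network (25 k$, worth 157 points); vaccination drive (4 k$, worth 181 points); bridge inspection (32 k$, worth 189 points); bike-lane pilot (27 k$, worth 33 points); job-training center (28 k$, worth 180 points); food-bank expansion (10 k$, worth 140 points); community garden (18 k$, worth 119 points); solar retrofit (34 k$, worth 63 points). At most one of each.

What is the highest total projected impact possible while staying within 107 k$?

1175

By projected impact per k$: vaccination drive 45.25, public wifi 23.12, river cleanup 20.33 lead.
Greedy by ratio would take river cleanup + public wifi + microloan fund + vaccination drive + job-training center + food-bank expansion + community garden: 83 k$ used, total 1105.
The 18 k$ tied up in community garden is better spent on bridge inspection — total rises to 1175 (97 k$).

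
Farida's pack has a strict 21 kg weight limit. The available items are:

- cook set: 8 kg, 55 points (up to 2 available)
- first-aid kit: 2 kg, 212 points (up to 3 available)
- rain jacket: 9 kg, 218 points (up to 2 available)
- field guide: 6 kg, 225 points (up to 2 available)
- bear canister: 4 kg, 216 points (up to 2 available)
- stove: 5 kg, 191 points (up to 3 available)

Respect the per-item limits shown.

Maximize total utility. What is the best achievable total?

The ratio heuristic lands on 3×first-aid kit + 2×bear canister + stove (1259) but leaves 2 kg idle.
The 5 kg tied up in stove is better spent on field guide — total rises to 1293 (20 kg).
Every other selection either busts 21 kg or exceeds an availability limit or fails to beat 1293.

1293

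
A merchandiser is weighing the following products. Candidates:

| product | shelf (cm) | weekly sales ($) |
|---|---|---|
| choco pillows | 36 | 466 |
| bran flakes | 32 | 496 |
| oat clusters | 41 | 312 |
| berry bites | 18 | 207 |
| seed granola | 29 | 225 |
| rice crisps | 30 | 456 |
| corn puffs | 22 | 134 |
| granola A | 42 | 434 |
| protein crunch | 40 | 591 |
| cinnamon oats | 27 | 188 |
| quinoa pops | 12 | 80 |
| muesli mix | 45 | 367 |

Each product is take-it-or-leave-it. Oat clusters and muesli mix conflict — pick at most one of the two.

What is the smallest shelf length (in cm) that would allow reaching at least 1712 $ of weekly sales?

Minimise cm subject to total weekly sales ≥ 1712.
Taking bran flakes + berry bites + rice crisps + protein crunch gives 1750 (≥ 1712) for 120 cm.
No combination under 120 cm hits 1712.

120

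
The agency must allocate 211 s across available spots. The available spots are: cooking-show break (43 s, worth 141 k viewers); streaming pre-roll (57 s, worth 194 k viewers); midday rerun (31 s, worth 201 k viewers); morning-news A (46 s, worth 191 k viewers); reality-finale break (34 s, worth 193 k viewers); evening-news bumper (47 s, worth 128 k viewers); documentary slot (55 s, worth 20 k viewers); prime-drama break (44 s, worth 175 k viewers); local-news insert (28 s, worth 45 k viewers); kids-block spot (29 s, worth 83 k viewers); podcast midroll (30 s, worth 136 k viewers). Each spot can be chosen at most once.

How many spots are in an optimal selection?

The maximum expected reach within 211 s is 929.
For example cooking-show break + midday rerun + reality-finale break + prime-drama break + kids-block spot + podcast midroll achieves it, using 211 s.
All optima have 6 spots.

6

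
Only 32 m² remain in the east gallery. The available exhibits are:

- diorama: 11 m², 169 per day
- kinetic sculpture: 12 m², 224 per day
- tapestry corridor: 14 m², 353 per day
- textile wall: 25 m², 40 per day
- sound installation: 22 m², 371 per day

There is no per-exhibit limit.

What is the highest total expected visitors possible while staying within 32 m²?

706

Ranking by ratio (expected visitors/m²): tapestry corridor 25.21, kinetic sculpture 18.67, sound installation 16.86.
2×tapestry corridor uses 28 of the 32 m² and totals 706.
Every other selection either busts 32 m² or fails to beat 706.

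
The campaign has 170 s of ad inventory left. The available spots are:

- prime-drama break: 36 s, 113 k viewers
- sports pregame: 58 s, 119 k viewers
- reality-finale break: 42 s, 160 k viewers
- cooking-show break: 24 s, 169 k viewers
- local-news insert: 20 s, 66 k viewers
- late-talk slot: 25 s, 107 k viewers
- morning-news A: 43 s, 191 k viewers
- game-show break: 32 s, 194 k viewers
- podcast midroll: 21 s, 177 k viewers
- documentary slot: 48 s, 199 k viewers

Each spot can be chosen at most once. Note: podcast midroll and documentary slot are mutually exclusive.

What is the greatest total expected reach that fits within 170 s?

904

Density check — podcast midroll 8.43, cooking-show break 7.04, game-show break 6.06 are the best per s.
Taking cooking-show break + local-news insert + late-talk slot + morning-news A + game-show break + podcast midroll: 165 s used, 904 in expected reach.
The spare 5 s is too small for any remaining spot, and no feasible exchange beats 904.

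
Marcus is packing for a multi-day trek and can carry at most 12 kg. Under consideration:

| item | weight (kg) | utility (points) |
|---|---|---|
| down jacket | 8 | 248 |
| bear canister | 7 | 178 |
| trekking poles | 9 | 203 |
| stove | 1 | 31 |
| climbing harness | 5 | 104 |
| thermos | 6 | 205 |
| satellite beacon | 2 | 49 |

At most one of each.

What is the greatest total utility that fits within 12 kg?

A density-first pass picks stove + thermos + satellite beacon — 285 at 9 kg.
Replace satellite beacon with climbing harness: the trade gains 55 net, giving 340 at 12 kg.

340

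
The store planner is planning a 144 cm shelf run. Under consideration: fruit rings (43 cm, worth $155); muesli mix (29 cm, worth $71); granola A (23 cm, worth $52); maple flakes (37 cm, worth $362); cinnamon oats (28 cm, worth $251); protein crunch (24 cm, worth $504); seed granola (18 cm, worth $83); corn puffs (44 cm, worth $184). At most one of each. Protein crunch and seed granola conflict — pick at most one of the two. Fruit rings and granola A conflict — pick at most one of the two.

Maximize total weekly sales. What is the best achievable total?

By weekly sales per cm: protein crunch 21.00, maple flakes 9.78, cinnamon oats 8.96 lead.
Best packing: maple flakes + cinnamon oats + protein crunch + corn puffs — 133 cm, 1301 total.
The closest alternative, fruit rings + maple flakes + cinnamon oats + protein crunch, reaches only 1272.

1301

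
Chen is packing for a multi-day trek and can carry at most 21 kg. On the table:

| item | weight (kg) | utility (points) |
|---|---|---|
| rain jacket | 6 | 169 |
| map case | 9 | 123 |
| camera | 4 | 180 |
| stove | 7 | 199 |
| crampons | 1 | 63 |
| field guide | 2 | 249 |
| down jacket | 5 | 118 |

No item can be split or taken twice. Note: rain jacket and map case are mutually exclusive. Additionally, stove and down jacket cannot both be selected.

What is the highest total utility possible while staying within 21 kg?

860

By utility per kg: field guide 124.50, crampons 63.00, camera 45.00, stove 28.43 lead.
Rain jacket + camera + stove + crampons + field guide uses 20 of the 21 kg and totals 860.
Next best is rain jacket + camera + stove + field guide at 797 (19 kg) — short by 63.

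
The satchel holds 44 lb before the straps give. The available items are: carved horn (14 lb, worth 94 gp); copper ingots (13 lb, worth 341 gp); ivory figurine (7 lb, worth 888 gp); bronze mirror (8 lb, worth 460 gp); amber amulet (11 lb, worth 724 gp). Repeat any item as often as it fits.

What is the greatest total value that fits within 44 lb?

5328

Density check — ivory figurine 126.86, amber amulet 65.82, bronze mirror 57.50 are the best per lb.
Taking 6×ivory figurine: 42 lb used, 5328 in value.
Every other selection either busts 44 lb or fails to beat 5328.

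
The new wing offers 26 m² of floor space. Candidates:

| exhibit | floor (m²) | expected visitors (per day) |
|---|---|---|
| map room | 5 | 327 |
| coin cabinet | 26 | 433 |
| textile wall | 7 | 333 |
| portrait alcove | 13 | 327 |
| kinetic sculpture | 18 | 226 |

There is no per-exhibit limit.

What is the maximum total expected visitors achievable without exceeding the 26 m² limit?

1635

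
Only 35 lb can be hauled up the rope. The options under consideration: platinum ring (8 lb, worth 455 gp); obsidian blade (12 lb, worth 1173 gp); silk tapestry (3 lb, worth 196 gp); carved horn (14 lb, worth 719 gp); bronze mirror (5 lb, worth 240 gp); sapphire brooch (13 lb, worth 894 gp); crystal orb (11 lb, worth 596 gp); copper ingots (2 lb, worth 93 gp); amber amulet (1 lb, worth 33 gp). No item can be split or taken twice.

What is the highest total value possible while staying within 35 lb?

By value per lb: obsidian blade 97.75, sapphire brooch 68.77, silk tapestry 65.33, platinum ring 56.88 lead.
Greedy by ratio would take obsidian blade + silk tapestry + bronze mirror + sapphire brooch + copper ingots: 35 lb used, total 2596.
Replace silk tapestry and bronze mirror with platinum ring: the trade gains 19 net, giving 2615 at 35 lb.

2615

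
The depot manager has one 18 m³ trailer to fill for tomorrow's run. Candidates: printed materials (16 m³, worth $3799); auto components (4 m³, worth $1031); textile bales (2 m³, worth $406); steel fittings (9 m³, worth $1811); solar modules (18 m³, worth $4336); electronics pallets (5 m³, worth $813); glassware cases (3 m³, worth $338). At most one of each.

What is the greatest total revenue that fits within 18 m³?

Greedy by ratio would take auto components + textile bales + steel fittings + glassware cases: 18 m³ used, total 3586.
Reworking the packing: solar modules uses 18 m³ and improves the total to 4336.
Runner-up printed materials + textile bales tops out at 4205.

4336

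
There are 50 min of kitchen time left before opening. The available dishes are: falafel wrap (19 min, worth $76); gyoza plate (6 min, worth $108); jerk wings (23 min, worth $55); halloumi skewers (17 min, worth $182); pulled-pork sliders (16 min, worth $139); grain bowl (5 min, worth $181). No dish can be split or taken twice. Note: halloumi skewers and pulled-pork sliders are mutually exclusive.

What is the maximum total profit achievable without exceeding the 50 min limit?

547

Taking falafel wrap + gyoza plate + halloumi skewers + grain bowl: 47 min used, 547 in profit.
Runner-up falafel wrap + gyoza plate + pulled-pork sliders + grain bowl tops out at 504.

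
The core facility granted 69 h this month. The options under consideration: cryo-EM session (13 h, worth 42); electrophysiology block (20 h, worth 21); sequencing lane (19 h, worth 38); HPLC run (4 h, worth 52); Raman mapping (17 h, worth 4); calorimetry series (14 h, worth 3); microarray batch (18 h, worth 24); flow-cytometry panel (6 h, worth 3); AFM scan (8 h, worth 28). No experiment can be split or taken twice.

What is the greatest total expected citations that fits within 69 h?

Best packing: cryo-EM session + sequencing lane + HPLC run + microarray batch + flow-cytometry panel + AFM scan — 68 h, 187 total.

187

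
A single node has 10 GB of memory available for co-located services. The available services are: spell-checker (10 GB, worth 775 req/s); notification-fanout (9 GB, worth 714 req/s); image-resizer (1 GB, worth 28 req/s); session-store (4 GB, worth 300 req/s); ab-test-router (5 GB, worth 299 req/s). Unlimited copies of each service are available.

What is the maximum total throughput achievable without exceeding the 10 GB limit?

By throughput per GB: notification-fanout 79.33, spell-checker 77.50, session-store 75.00 lead.
Greedy by ratio would take notification-fanout + image-resizer: 10 GB used, total 742.
Dropping notification-fanout and image-resizer frees 10 GB; slotting in spell-checker (10 GB) lifts the total to 775 at 10 GB.

775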